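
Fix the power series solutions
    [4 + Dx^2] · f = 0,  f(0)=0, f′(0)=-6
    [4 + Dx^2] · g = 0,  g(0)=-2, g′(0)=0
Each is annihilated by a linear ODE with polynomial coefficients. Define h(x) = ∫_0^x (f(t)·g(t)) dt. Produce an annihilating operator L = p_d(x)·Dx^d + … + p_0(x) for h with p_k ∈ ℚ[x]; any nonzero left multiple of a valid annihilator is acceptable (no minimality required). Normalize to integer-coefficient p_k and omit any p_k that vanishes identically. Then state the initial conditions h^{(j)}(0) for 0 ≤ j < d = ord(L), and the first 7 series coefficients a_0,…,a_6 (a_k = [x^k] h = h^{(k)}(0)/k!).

L = 16·Dx^2 + Dx^4  (order 4).
h: a_k = 0, 0, 6, 0, -8, 0, 64/15, …
ICs: h(0) = 0, h′(0) = 0, h′′(0) = 12, h′′′(0) = 0.

f: a_k = 0, -6, 0, 4, 0, -4/5, 0, …
g: a_k = -2, 0, 4, 0, -4/3, 0, 8/45, …
Product ⇒ symmetric product L₀, ord ≤ 4.
∫: right-multiply L₀ by Dx.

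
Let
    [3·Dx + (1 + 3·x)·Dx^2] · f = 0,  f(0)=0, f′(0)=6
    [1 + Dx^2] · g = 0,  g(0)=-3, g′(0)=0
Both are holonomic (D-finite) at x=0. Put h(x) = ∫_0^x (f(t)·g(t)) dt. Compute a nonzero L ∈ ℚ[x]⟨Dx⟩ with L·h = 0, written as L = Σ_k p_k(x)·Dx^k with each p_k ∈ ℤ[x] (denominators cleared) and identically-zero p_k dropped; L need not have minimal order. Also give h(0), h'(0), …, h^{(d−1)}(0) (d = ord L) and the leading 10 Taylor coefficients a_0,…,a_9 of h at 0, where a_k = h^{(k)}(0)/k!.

f: a_k = 0, 6, -9, 18, -81/2, 486/5, -243, 4374/7, -6561/4, 4374, …
g: a_k = -3, 0, 3/2, 0, -1/8, 0, 1/240, 0, -1/13440, 0, …
f·g: L₀ = L_f ⊗_s L_g, ord ≤ 2·2.
∫: right-multiply L₀ by Dx.
L = (-203 - 222·x - 189·x^2 + 432·x^3 + 324·x^4)·Dx + (-84 - 108·x + 648·x^2 + 648·x^3)·Dx^2 + (-208 - 228·x - 54·x^2 + 864·x^3 + 648·x^4)·Dx^3 + (-84 - 108·x + 648·x^2 + 648·x^3)·Dx^4 + (-5 - 6·x + 135·x^2 + 432·x^3 + 324·x^4)·Dx^5  (order 5).
h: a_k = 0, 0, -9, 9, -45/4, 108/5, -1769/40, 765/8, -484679/2240, 60817/120, …
ICs: h(0) = 0, h′(0) = 0, h′′(0) = -18, h′′′(0) = 54, h′′′′(0) = -270.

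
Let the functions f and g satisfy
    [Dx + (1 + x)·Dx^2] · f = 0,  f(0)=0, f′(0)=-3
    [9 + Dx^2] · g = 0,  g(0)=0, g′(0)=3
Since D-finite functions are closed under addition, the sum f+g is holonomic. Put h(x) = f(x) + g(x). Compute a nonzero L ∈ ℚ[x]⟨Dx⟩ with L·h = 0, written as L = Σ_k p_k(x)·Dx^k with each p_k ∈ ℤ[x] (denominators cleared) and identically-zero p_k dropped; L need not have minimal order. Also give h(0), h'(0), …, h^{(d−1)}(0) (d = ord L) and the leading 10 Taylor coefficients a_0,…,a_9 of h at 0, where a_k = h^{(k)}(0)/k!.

f: a_k = 0, -3, 3/2, -1, 3/4, -3/5, 1/2, -3/7, 3/8, -1/3, …
g: a_k = 0, 3, 0, -9/2, 0, 81/40, 0, -243/560, 0, 243/4480, …
h₀=f+g: left-lcm gives L₀, ord ≤ 4.
L = (135 + 162·x + 81·x^2)·Dx + (99 + 261·x + 243·x^2 + 81·x^3)·Dx^2 + (15 + 18·x + 9·x^2)·Dx^3 + (11 + 29·x + 27·x^2 + 9·x^3)·Dx^4  (order 4).
h: a_k = 0, 0, 3/2, -11/2, 3/4, 57/40, 1/2, -69/80, 3/8, -3751/13440, …
ICs: h(0) = 0, h′(0) = 0, h′′(0) = 3, h′′′(0) = -33.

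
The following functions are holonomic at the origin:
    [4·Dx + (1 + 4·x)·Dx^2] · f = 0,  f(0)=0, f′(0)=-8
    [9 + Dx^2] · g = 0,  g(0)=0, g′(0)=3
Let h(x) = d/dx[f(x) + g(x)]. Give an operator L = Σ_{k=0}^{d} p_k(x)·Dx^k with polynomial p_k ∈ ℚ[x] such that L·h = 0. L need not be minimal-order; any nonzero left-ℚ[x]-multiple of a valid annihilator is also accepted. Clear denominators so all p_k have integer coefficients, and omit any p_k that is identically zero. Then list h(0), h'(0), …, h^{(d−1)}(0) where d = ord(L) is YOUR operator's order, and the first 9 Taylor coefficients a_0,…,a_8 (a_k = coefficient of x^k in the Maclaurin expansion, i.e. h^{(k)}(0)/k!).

f: a_k = 0, -8, 16, -128/3, 128, -2048/5, 4096/3, -32768/7, 16384, …
g: a_k = 0, 3, 0, -9/2, 0, 81/40, 0, -243/560, 0, …
h₀=f+g: left-lcm gives L₀, ord ≤ 4.
Differentiate: ansatz ord ≤ ord L₀ ⇒ L.
L = (3780 + 2592·x + 5184·x^2) + (369 + 2124·x + 3888·x^2 + 5184·x^3)·Dx + (420 + 288·x + 576·x^2)·Dx^2 + (41 + 236·x + 432·x^2 + 576·x^3)·Dx^3  (order 3).
h: a_k = -5, 32, -283/2, 512, -16303/8, 8192, -2621683/80, 131072, -2348808053/4480, …
ICs: h(0) = -5, h′(0) = 32, h′′(0) = -283.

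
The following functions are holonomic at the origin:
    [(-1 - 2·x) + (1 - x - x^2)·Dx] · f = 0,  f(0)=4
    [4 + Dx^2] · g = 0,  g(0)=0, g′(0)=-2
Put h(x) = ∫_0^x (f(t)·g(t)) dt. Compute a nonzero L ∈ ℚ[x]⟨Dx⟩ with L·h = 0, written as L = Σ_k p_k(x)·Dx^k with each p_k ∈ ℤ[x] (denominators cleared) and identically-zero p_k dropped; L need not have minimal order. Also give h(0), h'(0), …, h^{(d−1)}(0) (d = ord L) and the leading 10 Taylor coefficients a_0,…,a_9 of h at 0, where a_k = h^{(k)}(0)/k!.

f: a_k = 4, 4, 8, 12, 20, 32, 52, 84, 136, 220, …
g: a_k = 0, -2, 0, 4/3, 0, -4/15, 0, 8/315, 0, -4/2835, …
L₀ := L_f ⊗_s L_g (sym. prod.), ord ≤ 2.
Integrate: L := L₀·Dx.
L = (-2 + 4·x + 4·x^2)·Dx + (2 + 4·x)·Dx^2 + (-1 + x + x^2)·Dx^3  (order 3).
h: a_k = 0, 0, -4, -8/3, -8/3, -56/15, -76/15, -736/105, -625/63, -40456/2835, …
ICs: h(0) = 0, h′(0) = 0, h′′(0) = -8.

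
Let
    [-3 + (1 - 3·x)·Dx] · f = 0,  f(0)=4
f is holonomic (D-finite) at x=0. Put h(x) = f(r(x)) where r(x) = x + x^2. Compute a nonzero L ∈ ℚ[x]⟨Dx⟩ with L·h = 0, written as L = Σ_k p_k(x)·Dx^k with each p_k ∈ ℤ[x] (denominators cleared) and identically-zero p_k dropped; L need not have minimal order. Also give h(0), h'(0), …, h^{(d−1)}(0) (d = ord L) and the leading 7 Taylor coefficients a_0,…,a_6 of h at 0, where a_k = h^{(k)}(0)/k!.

f: a_k = 4, 12, 36, 108, 324, 972, 2916, …
L₀ from L_f via x↦r, Dx↦r'^{-1}Dx.
L = (3 + 6·x) + (-1 + 3·x + 3·x^2)·Dx  (order 1).
h: a_k = 4, 12, 48, 180, 684, 2592, 9828, …
ICs: h(0) = 4.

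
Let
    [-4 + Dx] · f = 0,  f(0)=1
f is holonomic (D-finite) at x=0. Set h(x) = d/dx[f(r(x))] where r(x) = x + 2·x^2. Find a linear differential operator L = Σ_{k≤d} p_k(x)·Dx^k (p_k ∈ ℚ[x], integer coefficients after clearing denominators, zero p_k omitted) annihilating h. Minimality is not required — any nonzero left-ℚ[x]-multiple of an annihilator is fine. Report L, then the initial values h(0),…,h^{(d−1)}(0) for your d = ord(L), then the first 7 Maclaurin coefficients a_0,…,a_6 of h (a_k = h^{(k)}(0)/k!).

L = (8 + 32·x + 64·x^2) + (-1 - 4·x)·Dx  (order 1).
h: a_k = 4, 32, 128, 1280/3, 3328/3, 38912/15, 237568/45, …
ICs: h(0) = 4.

f: a_k = 1, 4, 8, 32/3, 32/3, 128/15, 256/45, …
h₀=f(r): pull back L_f along r ⇒ L₀.
Differentiate: ansatz ord ≤ ord L₀ ⇒ L.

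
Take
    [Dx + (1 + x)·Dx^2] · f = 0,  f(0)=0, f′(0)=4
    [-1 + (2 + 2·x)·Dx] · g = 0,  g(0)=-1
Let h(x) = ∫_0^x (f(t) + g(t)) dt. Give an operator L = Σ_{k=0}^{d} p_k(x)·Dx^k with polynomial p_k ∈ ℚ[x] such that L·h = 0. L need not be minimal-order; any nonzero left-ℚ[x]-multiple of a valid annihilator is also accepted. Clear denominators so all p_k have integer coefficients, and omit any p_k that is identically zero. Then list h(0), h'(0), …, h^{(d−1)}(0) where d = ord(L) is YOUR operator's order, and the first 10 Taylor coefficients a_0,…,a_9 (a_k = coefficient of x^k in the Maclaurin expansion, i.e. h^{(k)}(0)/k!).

L = Dx^2 + (5 + 5·x)·Dx^3 + (2 + 4·x + 2·x^2)·Dx^4  (order 4).
h: a_k = 0, -1, 7/4, -5/8, 61/192, -123/640, 989/7680, -1985/21504, 7961/114688, -15955/294912, …
ICs: h(0) = 0, h′(0) = -1, h′′(0) = 7/2, h′′′(0) = -15/4.

f: a_k = 0, 4, -2, 4/3, -1, 4/5, -2/3, 4/7, -1/2, 4/9, …
g: a_k = -1, -1/2, 1/8, -1/16, 5/128, -7/256, 21/1024, -33/2048, 429/32768, -715/65536, …
Weyl lclm of L_f,L_g ⇒ L₀ (ord ≤ 3).
h=∫₀ˣh₀: take L = L₀·Dx.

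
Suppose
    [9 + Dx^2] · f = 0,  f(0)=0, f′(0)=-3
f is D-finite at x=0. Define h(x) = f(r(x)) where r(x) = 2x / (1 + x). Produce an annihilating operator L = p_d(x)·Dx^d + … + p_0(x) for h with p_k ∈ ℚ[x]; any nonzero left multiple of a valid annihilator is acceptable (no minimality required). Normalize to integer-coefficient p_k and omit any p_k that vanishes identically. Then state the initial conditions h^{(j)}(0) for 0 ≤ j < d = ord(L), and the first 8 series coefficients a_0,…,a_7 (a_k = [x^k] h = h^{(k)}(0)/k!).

L = 36 + (2 + 6·x + 6·x^2 + 2·x^3)·Dx + (1 + 4·x + 6·x^2 + 4·x^3 + x^4)·Dx^2  (order 2).
h: a_k = 0, -6, 6, 30, -102, 726/5, -30, -13386/35, …
ICs: h(0) = 0, h′(0) = -6.

f: a_k = 0, -3, 0, 9/2, 0, -81/40, 0, 243/560, …
Substitute x→r, Dx→(1/r')Dx; clear ⇒ L₀.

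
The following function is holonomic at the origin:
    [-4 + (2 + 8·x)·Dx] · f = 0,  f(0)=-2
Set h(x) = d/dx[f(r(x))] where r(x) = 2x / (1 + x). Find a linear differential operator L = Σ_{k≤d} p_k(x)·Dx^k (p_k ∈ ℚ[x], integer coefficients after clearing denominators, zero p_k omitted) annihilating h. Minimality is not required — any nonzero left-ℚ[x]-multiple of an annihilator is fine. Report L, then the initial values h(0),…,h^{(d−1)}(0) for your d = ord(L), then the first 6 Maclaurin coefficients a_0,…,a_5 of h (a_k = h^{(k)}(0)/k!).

f: a_k = -2, -4, 4, -8, 20, -56, …
L₀ from L_f via x↦r, Dx↦r'^{-1}Dx.
Differentiate: ansatz ord ≤ ord L₀ ⇒ L.
L = (-6 - 18·x) + (-1 - 10·x - 9·x^2)·Dx  (order 1).
h: a_k = -8, 48, -312, 2272, -17640, 141840, …
ICs: h(0) = -8.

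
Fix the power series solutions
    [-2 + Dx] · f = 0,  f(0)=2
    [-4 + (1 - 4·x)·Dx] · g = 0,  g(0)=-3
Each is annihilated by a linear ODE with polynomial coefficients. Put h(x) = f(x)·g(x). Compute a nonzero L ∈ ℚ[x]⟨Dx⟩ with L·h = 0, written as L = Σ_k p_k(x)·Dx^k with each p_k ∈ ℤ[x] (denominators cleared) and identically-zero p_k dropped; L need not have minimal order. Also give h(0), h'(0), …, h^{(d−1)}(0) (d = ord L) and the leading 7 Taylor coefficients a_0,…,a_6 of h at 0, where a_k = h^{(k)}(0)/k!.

L = (6 - 8·x) + (-1 + 4·x)·Dx  (order 1).
h: a_k = -6, -36, -156, -632, -2532, -50648/5, -607784/15, …
ICs: h(0) = -6.

f: a_k = 2, 4, 4, 8/3, 4/3, 8/15, 8/45, …
g: a_k = -3, -12, -48, -192, -768, -3072, -12288, …
f·g: L₀ = L_f ⊗_s L_g, ord ≤ 1·1.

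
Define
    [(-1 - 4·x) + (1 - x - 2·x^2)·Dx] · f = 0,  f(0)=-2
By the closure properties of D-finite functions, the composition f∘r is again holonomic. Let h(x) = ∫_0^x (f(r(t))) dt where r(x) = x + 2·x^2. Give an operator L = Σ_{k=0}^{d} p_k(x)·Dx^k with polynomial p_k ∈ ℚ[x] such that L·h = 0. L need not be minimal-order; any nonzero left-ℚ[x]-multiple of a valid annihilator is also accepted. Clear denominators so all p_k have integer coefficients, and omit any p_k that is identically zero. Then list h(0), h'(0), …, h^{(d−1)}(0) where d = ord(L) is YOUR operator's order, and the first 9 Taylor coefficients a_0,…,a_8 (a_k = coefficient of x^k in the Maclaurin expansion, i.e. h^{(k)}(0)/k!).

f: a_k = -2, -2, -6, -10, -22, -42, -86, -170, -342, …
Change of var in L_f (x↦r) gives L₀.
Integrate: L := L₀·Dx.
L = (1 + 8·x + 24·x^2 + 32·x^3)·Dx + (-1 + x + 4·x^2 + 8·x^3 + 8·x^4)·Dx^2  (order 2).
h: a_k = 0, -2, -1, -10/3, -17/2, -106/5, -169/3, -1114/7, -1793/4, …
ICs: h(0) = 0, h′(0) = -2.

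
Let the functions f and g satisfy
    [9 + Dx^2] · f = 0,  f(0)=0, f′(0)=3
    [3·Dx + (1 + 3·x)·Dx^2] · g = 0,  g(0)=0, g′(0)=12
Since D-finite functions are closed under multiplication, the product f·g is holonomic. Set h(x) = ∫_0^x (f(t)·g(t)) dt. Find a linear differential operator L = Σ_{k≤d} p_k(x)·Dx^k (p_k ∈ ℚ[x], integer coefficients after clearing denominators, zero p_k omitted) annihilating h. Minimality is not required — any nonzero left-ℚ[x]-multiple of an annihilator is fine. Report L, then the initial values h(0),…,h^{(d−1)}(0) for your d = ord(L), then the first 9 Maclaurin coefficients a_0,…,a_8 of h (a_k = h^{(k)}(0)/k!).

L = (-81 + 486·x + 4617·x^2 + 11664·x^3 + 8748·x^4)·Dx + (36 + 540·x + 1944·x^2 + 1944·x^3)·Dx^2 + (180·x + 1134·x^2 + 2592·x^3 + 1944·x^4)·Dx^3 + (4 + 60·x + 216·x^2 + 216·x^3)·Dx^4 + (1 + 14·x + 69·x^2 + 144·x^3 + 108·x^4)·Dx^5  (order 5).
h: a_k = 0, 0, 0, 12, -27/2, 54/5, -27, 891/14, -22599/160, …
ICs: h(0) = 0, h′(0) = 0, h′′(0) = 0, h′′′(0) = 72, h′′′′(0) = -324.

f: a_k = 0, 3, 0, -9/2, 0, 81/40, 0, -243/560, 0, …
g: a_k = 0, 12, -18, 36, -81, 972/5, -486, 8748/7, -6561/2, …
L₀ := L_f ⊗_s L_g (sym. prod.), ord ≤ 4.
h=∫₀ˣh₀: take L = L₀·Dx.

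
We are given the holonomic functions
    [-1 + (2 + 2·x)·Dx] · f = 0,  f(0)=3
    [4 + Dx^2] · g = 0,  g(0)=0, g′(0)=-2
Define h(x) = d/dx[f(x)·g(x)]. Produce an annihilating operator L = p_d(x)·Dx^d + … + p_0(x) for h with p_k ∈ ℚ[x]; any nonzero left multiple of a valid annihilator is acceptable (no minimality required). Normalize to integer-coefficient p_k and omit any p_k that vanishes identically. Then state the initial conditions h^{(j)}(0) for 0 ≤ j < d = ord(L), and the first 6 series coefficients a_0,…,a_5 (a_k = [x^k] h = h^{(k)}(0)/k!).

L = (413 + 1344·x + 1696·x^2 + 1024·x^3 + 256·x^4) + (-52 - 180·x - 192·x^2 - 64·x^3)·Dx + (76 + 280·x + 396·x^2 + 256·x^3 + 64·x^4)·Dx^2  (order 2).
h: a_k = -6, -6, 57/4, 13/2, -341/64, -603/320, …
ICs: h(0) = -6, h′(0) = -6.

f: a_k = 3, 3/2, -3/8, 3/16, -15/128, 21/256, …
g: a_k = 0, -2, 0, 4/3, 0, -4/15, …
h₀=f·g: eliminate ⇒ L₀, order ≤ 1·2.
h₀' ⇒ L via d/dx closure of L₀.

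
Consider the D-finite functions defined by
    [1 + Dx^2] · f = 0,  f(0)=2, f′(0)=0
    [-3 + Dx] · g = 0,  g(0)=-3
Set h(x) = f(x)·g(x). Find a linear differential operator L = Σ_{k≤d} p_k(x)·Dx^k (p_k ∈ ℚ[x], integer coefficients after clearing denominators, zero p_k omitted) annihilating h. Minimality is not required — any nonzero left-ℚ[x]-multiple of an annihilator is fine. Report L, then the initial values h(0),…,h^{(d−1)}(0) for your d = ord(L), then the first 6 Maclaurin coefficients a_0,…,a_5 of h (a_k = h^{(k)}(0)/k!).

f: a_k = 2, 0, -1, 0, 1/12, 0, …
g: a_k = -3, -9, -27/2, -27/2, -81/8, -243/40, …
h₀=f·g: eliminate ⇒ L₀, order ≤ 2·1.
L = 10 - 6·Dx + Dx^2  (order 2).
h: a_k = -6, -18, -24, -18, -7, 3/5, …
ICs: h(0) = -6, h′(0) = -18.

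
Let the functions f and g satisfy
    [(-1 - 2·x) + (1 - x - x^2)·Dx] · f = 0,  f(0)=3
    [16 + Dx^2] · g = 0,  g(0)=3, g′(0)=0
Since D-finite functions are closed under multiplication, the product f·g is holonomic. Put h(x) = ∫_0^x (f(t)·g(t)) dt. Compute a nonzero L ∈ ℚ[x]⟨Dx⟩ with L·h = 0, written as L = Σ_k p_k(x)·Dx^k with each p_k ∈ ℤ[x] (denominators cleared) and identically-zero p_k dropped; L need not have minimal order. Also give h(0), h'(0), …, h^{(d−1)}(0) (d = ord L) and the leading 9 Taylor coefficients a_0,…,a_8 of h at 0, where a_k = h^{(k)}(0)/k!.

L = (-14 + 16·x + 16·x^2)·Dx + (2 + 4·x)·Dx^2 + (-1 + x + x^2)·Dx^3  (order 3).
h: a_k = 0, 9, 9/2, -18, -45/4, -3/5, -8, -73/5, -751/40, …
ICs: h(0) = 0, h′(0) = 9, h′′(0) = 9.

f: a_k = 3, 3, 6, 9, 15, 24, 39, 63, 102, …
g: a_k = 3, 0, -24, 0, 32, 0, -256/15, 0, 512/105, …
Sym-product of L_f,L_g gives L₀ (≤ ord 2).
Integrate: L := L₀·Dx.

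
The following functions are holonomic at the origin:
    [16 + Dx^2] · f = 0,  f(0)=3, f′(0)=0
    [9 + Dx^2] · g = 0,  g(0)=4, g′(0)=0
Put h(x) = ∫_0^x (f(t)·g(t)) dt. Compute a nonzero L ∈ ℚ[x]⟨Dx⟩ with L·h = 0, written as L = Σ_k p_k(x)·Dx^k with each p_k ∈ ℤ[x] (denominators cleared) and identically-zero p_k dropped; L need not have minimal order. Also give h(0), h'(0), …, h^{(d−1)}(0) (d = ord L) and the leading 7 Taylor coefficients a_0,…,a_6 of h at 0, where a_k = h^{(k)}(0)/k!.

f: a_k = 3, 0, -24, 0, 32, 0, -256/15, …
g: a_k = 4, 0, -18, 0, 27/2, 0, -81/20, …
Sym-product of L_f,L_g gives L₀ (≤ ord 4).
h=∫₀ˣh₀: take L = L₀·Dx.
L = 49·Dx + 50·Dx^3 + Dx^5  (order 5).
h: a_k = 0, 12, 0, -50, 0, 1201/10, 0, …
ICs: h(0) = 0, h′(0) = 12, h′′(0) = 0, h′′′(0) = -300, h′′′′(0) = 0.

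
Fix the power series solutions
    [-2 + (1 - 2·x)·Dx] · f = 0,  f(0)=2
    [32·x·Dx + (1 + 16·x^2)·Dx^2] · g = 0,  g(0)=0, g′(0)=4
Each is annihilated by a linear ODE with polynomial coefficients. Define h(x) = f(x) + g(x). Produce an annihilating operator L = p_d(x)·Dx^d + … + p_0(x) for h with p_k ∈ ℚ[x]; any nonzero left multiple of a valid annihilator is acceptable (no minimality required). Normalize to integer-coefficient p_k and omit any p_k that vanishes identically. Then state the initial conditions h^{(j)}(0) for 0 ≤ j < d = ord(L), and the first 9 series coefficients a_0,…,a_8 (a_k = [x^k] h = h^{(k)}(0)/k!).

L = (-32 + 256·x + 1536·x^2)·Dx + (14 - 32·x - 160·x^2 + 1536·x^3)·Dx^2 + (-1 - 6·x - 96·x^3 + 256·x^4)·Dx^3  (order 3).
h: a_k = 2, 8, 8, -16/3, 32, 1344/5, 128, -14592/7, 512, …
ICs: h(0) = 2, h′(0) = 8, h′′(0) = 16.

f: a_k = 2, 4, 8, 16, 32, 64, 128, 256, 512, …
g: a_k = 0, 4, 0, -64/3, 0, 1024/5, 0, -16384/7, 0, …
Sum ⇒ L₀ = lclm(L_f,L_g) in ℚ(x)⟨Dx⟩.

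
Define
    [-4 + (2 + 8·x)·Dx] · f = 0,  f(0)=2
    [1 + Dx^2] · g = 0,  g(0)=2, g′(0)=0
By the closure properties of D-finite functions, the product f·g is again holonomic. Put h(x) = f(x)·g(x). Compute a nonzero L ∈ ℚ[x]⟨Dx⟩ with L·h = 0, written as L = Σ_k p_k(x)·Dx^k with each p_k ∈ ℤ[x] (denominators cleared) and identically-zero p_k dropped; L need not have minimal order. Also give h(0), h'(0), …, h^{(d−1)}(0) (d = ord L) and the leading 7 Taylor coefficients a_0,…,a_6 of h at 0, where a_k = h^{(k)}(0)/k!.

L = (13 + 8·x + 16·x^2) + (-4 - 16·x)·Dx + (1 + 8·x + 16·x^2)·Dx^2  (order 2).
h: a_k = 4, 8, -10, 12, -215/6, 313/3, -56941/180, …
ICs: h(0) = 4, h′(0) = 8.

f: a_k = 2, 4, -4, 8, -20, 56, -168, …
g: a_k = 2, 0, -1, 0, 1/12, 0, -1/360, …
Product ⇒ symmetric product L₀, ord ≤ 2.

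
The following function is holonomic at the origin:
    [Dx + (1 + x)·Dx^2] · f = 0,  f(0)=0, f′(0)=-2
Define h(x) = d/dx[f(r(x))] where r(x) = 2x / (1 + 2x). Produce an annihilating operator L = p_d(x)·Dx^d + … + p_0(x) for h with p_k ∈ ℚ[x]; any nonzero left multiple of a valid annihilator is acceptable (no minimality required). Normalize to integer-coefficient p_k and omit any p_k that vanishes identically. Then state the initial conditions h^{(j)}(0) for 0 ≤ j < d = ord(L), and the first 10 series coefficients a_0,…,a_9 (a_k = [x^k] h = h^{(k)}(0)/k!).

f: a_k = 0, -2, 1, -2/3, 1/2, -2/5, 1/3, -2/7, 1/4, -2/9, …
h₀=f(r): pull back L_f along r ⇒ L₀.
Derive L from L₀ (diff closure).
L = (6 + 16·x) + (1 + 6·x + 8·x^2)·Dx  (order 1).
h: a_k = -4, 24, -112, 480, -1984, 8064, -32512, 130560, -523264, 2095104, …
ICs: h(0) = -4.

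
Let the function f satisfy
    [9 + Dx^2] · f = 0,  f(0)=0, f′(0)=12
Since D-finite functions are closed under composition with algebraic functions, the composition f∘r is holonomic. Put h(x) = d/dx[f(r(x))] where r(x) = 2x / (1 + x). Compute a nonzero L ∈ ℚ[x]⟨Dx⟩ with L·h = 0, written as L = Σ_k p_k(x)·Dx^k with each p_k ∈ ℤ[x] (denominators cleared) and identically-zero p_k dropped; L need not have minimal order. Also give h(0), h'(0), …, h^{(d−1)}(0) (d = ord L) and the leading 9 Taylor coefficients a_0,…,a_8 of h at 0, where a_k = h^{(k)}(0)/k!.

f: a_k = 0, 12, 0, -18, 0, 81/10, 0, -243/140, 0, …
Change of var in L_f (x↦r) gives L₀.
h=h₀': d/dx-closure on L₀ ⇒ L.
L = (42 + 12·x + 6·x^2) + (6 + 18·x + 18·x^2 + 6·x^3)·Dx + (1 + 4·x + 6·x^2 + 4·x^3 + x^4)·Dx^2  (order 2).
h: a_k = 24, -48, -360, 1632, -2904, 720, 53544/5, -180672/5, 505656/7, …
ICs: h(0) = 24, h′(0) = -48.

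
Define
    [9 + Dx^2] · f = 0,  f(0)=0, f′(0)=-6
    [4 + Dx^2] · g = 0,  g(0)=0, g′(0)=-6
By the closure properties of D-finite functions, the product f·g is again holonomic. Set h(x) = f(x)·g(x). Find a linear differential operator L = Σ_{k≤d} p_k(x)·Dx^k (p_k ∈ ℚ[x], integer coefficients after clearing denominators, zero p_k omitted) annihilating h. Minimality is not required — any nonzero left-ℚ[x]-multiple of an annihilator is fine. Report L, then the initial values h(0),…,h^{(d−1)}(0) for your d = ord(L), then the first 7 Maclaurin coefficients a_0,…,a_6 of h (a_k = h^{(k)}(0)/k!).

L = 25 + 26·Dx^2 + Dx^4  (order 4).
h: a_k = 0, 0, 36, 0, -78, 0, 651/10, …
ICs: h(0) = 0, h′(0) = 0, h′′(0) = 72, h′′′(0) = 0.

f: a_k = 0, -6, 0, 9, 0, -81/20, 0, …
g: a_k = 0, -6, 0, 4, 0, -4/5, 0, …
Product ⇒ symmetric product L₀, ord ≤ 4.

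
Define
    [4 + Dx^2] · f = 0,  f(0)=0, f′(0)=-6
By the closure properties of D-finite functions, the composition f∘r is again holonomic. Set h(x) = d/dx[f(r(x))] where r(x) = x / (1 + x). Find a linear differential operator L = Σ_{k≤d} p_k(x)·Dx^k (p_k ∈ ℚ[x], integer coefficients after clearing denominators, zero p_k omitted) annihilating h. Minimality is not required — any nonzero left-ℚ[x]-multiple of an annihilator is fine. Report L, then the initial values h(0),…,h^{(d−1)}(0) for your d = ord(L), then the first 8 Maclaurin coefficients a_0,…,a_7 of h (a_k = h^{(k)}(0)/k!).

f: a_k = 0, -6, 0, 4, 0, -4/5, 0, 8/105, …
h₀=f(r): pull back L_f along r ⇒ L₀.
h=h₀': d/dx-closure on L₀ ⇒ L.
L = (10 + 12·x + 6·x^2) + (6 + 18·x + 18·x^2 + 6·x^3)·Dx + (1 + 4·x + 6·x^2 + 4·x^3 + x^4)·Dx^2  (order 2).
h: a_k = -6, 12, -6, -24, 86, -180, 4418/15, -6064/15, …
ICs: h(0) = -6, h′(0) = 12.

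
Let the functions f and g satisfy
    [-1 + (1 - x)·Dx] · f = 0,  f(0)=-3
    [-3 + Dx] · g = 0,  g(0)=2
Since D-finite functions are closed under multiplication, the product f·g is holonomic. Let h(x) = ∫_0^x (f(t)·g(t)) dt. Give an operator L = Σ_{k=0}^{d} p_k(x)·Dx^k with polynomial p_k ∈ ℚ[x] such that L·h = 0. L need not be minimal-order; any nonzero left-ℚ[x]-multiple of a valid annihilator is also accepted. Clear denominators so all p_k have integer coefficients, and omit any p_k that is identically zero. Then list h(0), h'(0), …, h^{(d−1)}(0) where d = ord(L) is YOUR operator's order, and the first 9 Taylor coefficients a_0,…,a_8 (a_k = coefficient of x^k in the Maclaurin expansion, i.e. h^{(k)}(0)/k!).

f: a_k = -3, -3, -3, -3, -3, -3, -3, -3, -3, …
g: a_k = 2, 6, 9, 9, 27/4, 81/20, 81/40, 243/280, 729/2240, …
L₀ := L_f ⊗_s L_g (sym. prod.), ord ≤ 1.
∫: right-multiply L₀ by Dx.
L = (4 - 3·x)·Dx + (-1 + x)·Dx^2  (order 2).
h: a_k = 0, -6, -12, -17, -39/2, -393/20, -92/5, -4659/280, -16671/1120, …
ICs: h(0) = 0, h′(0) = -6.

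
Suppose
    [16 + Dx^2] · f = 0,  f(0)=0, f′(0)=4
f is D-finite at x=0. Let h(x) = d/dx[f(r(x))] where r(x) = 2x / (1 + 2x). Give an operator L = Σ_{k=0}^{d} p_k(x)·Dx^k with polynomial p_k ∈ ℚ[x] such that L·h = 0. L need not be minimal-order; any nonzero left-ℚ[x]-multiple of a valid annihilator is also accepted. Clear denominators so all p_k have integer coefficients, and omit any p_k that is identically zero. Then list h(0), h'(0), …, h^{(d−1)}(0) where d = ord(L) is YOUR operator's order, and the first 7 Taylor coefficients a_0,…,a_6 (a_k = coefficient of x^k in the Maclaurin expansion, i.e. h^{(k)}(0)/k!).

f: a_k = 0, 4, 0, -32/3, 0, 128/15, 0, …
Change of var in L_f (x↦r) gives L₀.
h₀' ⇒ L via d/dx closure of L₀.
L = (88 + 96·x + 96·x^2) + (12 + 72·x + 144·x^2 + 96·x^3)·Dx + (1 + 8·x + 24·x^2 + 32·x^3 + 16·x^4)·Dx^2  (order 2).
h: a_k = 8, -32, -160, 1792, -24704/3, 23040, -1260032/45, …
ICs: h(0) = 8, h′(0) = -32.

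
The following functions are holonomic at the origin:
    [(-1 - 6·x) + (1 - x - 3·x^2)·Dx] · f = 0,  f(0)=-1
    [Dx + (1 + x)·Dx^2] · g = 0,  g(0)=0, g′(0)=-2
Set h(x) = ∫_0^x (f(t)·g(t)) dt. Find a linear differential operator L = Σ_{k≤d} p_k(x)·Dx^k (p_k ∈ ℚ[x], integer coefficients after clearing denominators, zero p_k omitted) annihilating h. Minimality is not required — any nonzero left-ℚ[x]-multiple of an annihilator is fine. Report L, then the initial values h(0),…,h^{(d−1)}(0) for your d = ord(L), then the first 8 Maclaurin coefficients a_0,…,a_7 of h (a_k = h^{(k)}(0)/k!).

f: a_k = -1, -1, -4, -7, -19, -40, -97, -217, …
g: a_k = 0, -2, 1, -2/3, 1/2, -2/5, 1/3, -2/7, …
f·g: L₀ = L_f ⊗_s L_g, ord ≤ 1·2.
Integrate: L := L₀·Dx.
L = (7 + 12·x)·Dx + (1 + 15·x + 15·x^2)·Dx^2 + (-1 + 4·x^2 + 3·x^3)·Dx^3  (order 3).
h: a_k = 0, 0, 1, 1/3, 23/12, 61/30, 1007/180, 956/105, …
ICs: h(0) = 0, h′(0) = 0, h′′(0) = 2.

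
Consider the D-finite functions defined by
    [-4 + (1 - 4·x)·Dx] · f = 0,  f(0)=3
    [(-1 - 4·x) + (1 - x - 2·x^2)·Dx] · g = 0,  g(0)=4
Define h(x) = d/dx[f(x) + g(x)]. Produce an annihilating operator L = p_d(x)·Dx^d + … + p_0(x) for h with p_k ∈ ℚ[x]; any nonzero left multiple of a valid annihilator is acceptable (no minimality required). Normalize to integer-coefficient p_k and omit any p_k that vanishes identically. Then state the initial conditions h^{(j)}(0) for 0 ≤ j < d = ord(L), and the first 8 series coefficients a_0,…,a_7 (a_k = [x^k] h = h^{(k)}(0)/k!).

L = (168 + 192·x + 1728·x^2 - 768·x^3 + 768·x^4) + (-33 - 144·x + 264·x^2 + 1056·x^3 - 576·x^4 + 768·x^5)·Dx + (1 + 13·x - 100·x^2 + 120·x^3 + 40·x^4 - 64·x^5 + 128·x^6)·Dx^2  (order 2).
h: a_k = 16, 120, 636, 3248, 15780, 74760, 346444, 1578336, …
ICs: h(0) = 16, h′(0) = 120.

f: a_k = 3, 12, 48, 192, 768, 3072, 12288, 49152, …
g: a_k = 4, 4, 12, 20, 44, 84, 172, 340, …
L₀ := lclm(L_f,L_g); ord L₀ ≤ 1+1.
h₀' ⇒ L via d/dx closure of L₀.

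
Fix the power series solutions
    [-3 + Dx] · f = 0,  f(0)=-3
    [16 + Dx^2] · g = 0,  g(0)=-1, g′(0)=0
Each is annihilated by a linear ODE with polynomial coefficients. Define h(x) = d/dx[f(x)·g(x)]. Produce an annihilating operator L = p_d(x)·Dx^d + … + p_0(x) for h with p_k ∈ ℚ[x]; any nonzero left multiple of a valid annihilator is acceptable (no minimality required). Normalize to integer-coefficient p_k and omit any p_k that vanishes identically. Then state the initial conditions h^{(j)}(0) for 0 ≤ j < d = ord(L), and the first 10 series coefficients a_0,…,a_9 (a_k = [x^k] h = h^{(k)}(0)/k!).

L = 25 - 6·Dx + Dx^2  (order 2).
h: a_k = 9, -21, -351/2, -527/2, -237/8, 11753/40, 25481/80, 164833/1680, -307359/4480, -1379041/17280, …
ICs: h(0) = 9, h′(0) = -21.

f: a_k = -3, -9, -27/2, -27/2, -81/8, -243/40, -243/80, -729/560, -2187/4480, -729/4480, …
g: a_k = -1, 0, 8, 0, -32/3, 0, 256/45, 0, -512/315, 0, …
f·g: L₀ = L_f ⊗_s L_g, ord ≤ 1·2.
Derive L from L₀ (diff closure).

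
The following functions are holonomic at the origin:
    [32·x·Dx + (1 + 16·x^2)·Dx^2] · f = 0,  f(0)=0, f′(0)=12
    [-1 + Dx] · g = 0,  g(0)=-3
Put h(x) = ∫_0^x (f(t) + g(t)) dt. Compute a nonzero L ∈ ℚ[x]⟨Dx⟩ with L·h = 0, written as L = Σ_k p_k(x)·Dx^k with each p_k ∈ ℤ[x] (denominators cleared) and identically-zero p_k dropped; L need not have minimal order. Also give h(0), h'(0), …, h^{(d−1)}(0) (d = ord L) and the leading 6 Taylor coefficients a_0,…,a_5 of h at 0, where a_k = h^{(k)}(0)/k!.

f: a_k = 0, 12, 0, -64, 0, 3072/5, …
g: a_k = -3, -3, -3/2, -1/2, -1/8, -1/40, …
h₀=f+g: left-lcm gives L₀, ord ≤ 3.
h=∫₀ˣh₀: take L = L₀·Dx.
L = (32 - 32·x - 1536·x^2 - 512·x^3)·Dx^2 + (-33 + 1504·x^2 - 256·x^4)·Dx^3 + (1 + 32·x + 32·x^2 + 512·x^3 + 256·x^4)·Dx^4  (order 4).
h: a_k = 0, -3, 9/2, -1/2, -129/8, -1/40, …
ICs: h(0) = 0, h′(0) = -3, h′′(0) = 9, h′′′(0) = -3.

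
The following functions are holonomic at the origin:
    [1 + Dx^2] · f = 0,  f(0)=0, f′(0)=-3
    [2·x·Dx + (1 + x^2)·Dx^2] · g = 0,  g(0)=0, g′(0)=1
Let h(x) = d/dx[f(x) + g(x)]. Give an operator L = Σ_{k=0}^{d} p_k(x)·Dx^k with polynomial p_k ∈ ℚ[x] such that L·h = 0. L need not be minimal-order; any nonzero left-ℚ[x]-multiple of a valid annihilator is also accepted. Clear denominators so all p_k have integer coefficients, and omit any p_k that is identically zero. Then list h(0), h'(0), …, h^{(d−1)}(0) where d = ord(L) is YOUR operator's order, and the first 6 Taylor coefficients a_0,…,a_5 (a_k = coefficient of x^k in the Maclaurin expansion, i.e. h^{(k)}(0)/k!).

f: a_k = 0, -3, 0, 1/2, 0, -1/40, …
g: a_k = 0, 1, 0, -1/3, 0, 1/5, …
Weyl lclm of L_f,L_g ⇒ L₀ (ord ≤ 4).
h₀' ⇒ L via d/dx closure of L₀.
L = (-22·x + 28·x^3 + 2·x^5) + (-1 + 7·x^2 + 9·x^4 + x^6)·Dx + (-22·x + 28·x^3 + 2·x^5)·Dx^2 + (-1 + 7·x^2 + 9·x^4 + x^6)·Dx^3  (order 3).
h: a_k = -2, 0, 1/2, 0, 7/8, 0, …
ICs: h(0) = -2, h′(0) = 0, h′′(0) = 1.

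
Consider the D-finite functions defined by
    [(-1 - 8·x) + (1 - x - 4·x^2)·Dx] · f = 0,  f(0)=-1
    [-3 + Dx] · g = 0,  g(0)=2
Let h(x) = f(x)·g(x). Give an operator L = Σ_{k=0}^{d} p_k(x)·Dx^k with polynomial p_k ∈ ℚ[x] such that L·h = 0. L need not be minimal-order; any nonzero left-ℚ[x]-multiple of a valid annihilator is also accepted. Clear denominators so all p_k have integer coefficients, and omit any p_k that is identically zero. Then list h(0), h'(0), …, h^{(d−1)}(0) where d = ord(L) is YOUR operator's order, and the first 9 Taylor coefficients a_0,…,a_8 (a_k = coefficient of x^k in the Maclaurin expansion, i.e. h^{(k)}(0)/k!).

L = (4 + 5·x - 12·x^2) + (-1 + x + 4·x^2)·Dx  (order 1).
h: a_k = -2, -8, -25, -66, -691/4, -2204/5, -45353/40, -81141/28, -16651081/2240, …
ICs: h(0) = -2.

f: a_k = -1, -1, -5, -9, -29, -65, -181, -441, -1165, …
g: a_k = 2, 6, 9, 9, 27/4, 81/20, 81/40, 243/280, 729/2240, …
Product ⇒ symmetric product L₀, ord ≤ 1.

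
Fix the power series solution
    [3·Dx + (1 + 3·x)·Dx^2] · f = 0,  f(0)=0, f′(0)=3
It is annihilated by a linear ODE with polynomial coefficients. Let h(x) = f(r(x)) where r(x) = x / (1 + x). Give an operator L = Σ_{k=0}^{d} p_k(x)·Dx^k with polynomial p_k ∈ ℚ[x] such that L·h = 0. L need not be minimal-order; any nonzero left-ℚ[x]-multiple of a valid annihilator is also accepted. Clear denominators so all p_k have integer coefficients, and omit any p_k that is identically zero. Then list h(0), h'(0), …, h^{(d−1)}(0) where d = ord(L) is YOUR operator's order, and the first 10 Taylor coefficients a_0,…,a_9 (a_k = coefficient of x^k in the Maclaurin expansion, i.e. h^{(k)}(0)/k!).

L = (5 + 8·x)·Dx + (1 + 5·x + 4·x^2)·Dx^2  (order 2).
h: a_k = 0, 3, -15/2, 21, -255/4, 1023/5, -1365/2, 16383/7, -65535/8, 29127, …
ICs: h(0) = 0, h′(0) = 3.

f: a_k = 0, 3, -9/2, 9, -81/4, 243/5, -243/2, 2187/7, -6561/8, 2187, …
f∘r: x↦r, Dx↦Dx/r' in L_f ⇒ L₀.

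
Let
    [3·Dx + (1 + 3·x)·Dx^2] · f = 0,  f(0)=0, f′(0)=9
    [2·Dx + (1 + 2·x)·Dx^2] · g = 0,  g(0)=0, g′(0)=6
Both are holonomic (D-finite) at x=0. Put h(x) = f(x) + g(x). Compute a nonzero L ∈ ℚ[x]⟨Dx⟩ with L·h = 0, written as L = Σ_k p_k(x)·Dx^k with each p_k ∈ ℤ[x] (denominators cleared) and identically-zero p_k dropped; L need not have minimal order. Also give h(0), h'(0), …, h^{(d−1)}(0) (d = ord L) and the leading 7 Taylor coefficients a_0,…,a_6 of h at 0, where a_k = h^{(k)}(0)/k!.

L = 12·Dx + (10 + 24·x)·Dx^2 + (1 + 5·x + 6·x^2)·Dx^3  (order 3).
h: a_k = 0, 15, -39/2, 35, -291/4, 165, -793/2, …
ICs: h(0) = 0, h′(0) = 15, h′′(0) = -39.

f: a_k = 0, 9, -27/2, 27, -243/4, 729/5, -729/2, …
g: a_k = 0, 6, -6, 8, -12, 96/5, -32, …
Weyl lclm of L_f,L_g ⇒ L₀ (ord ≤ 4).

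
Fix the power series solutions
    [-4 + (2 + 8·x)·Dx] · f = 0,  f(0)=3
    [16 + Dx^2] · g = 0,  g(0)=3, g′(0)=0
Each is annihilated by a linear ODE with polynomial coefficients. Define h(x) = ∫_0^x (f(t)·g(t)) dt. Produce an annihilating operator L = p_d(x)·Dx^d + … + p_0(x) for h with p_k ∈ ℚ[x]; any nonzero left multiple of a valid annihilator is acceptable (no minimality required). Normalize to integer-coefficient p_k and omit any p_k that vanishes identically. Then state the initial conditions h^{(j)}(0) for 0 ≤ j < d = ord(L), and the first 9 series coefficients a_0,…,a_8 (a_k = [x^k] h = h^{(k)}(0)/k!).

L = (28 + 128·x + 256·x^2)·Dx + (-4 - 16·x)·Dx^2 + (1 + 8·x + 16·x^2)·Dx^3  (order 3).
h: a_k = 0, 9, 9, -30, -27, 30, 26, -1396/35, 401/5, …
ICs: h(0) = 0, h′(0) = 9, h′′(0) = 18.

f: a_k = 3, 6, -6, 12, -30, 84, -252, 792, -2574, …
g: a_k = 3, 0, -24, 0, 32, 0, -256/15, 0, 512/105, …
Sym-product of L_f,L_g gives L₀ (≤ ord 2).
Integrate: L := L₀·Dx.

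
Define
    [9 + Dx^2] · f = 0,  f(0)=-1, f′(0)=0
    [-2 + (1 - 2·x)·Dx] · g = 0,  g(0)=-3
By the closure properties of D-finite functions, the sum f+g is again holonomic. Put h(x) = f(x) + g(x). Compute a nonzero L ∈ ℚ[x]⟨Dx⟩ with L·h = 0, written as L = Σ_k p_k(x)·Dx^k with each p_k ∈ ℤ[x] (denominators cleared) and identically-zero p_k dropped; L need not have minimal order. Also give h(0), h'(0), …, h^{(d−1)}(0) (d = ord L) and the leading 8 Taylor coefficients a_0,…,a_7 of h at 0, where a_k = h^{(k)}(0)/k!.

f: a_k = -1, 0, 9/2, 0, -27/8, 0, 81/80, 0, …
g: a_k = -3, -6, -12, -24, -48, -96, -192, -384, …
Weyl lclm of L_f,L_g ⇒ L₀ (ord ≤ 3).
L = (-594 + 648·x - 648·x^2) + (153 - 630·x + 972·x^2 - 648·x^3)·Dx + (-66 + 72·x - 72·x^2)·Dx^2 + (17 - 70·x + 108·x^2 - 72·x^3)·Dx^3  (order 3).
h: a_k = -4, -6, -15/2, -24, -411/8, -96, -15279/80, -384, …
ICs: h(0) = -4, h′(0) = -6, h′′(0) = -15.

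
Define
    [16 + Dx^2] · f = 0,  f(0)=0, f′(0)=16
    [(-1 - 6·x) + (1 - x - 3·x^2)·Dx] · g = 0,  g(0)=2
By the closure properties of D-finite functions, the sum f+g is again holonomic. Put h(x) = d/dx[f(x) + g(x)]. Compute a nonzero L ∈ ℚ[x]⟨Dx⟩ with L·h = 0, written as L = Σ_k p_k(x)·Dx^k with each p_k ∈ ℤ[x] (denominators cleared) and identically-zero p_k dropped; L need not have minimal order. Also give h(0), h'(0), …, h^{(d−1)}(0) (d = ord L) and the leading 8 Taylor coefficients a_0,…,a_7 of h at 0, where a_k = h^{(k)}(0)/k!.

L = (4672 + 20416·x + 66304·x^2 + 32640·x^3 + 66240·x^4 + 62208·x^5 + 62208·x^6) + (-464 - 2352·x + 3792·x^2 + 6752·x^3 - 2400·x^4 + 5184·x^5 + 24192·x^6 + 20736·x^7)·Dx + (292 + 1276·x + 4144·x^2 + 2040·x^3 + 4140·x^4 + 3888·x^5 + 3888·x^6)·Dx^2 + (-29 - 147·x + 237·x^2 + 422·x^3 - 150·x^4 + 324·x^5 + 1512·x^6 + 1296·x^7)·Dx^3  (order 3).
h: a_k = 18, 16, -86, 152, 1712/3, 1164, 132614/45, 8128, …
ICs: h(0) = 18, h′(0) = 16, h′′(0) = -172.

f: a_k = 0, 16, 0, -128/3, 0, 512/15, 0, -4096/315, …
g: a_k = 2, 2, 8, 14, 38, 80, 194, 434, …
f+g: L₀ = lclm(L_f,L_g), ord ≤ 2+1.
Derive L from L₀ (diff closure).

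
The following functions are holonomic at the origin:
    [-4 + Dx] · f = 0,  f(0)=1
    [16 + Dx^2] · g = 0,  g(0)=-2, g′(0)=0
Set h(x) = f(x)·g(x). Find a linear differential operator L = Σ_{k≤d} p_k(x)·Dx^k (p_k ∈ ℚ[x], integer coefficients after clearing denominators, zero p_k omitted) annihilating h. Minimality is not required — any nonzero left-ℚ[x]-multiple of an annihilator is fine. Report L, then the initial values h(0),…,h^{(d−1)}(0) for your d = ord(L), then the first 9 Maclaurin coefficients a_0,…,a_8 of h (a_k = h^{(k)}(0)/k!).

L = 32 - 8·Dx + Dx^2  (order 2).
h: a_k = -2, -8, 0, 128/3, 256/3, 1024/15, 0, -16384/315, -16384/315, …
ICs: h(0) = -2, h′(0) = -8.

f: a_k = 1, 4, 8, 32/3, 32/3, 128/15, 256/45, 1024/315, 512/315, …
g: a_k = -2, 0, 16, 0, -64/3, 0, 512/45, 0, -1024/315, …
L₀ := L_f ⊗_s L_g (sym. prod.), ord ≤ 2.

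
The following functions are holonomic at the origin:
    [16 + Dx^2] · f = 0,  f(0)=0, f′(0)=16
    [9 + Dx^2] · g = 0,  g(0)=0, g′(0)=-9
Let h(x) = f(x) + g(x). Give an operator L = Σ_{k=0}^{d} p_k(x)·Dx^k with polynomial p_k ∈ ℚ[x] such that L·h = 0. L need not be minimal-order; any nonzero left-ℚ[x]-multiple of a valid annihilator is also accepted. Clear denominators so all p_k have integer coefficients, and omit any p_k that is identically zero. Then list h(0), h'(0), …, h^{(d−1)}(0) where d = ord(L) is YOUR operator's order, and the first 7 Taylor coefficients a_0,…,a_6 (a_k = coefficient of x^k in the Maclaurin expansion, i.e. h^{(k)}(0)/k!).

L = 144 + 25·Dx^2 + Dx^4  (order 4).
h: a_k = 0, 7, 0, -175/6, 0, 3367/120, 0, …
ICs: h(0) = 0, h′(0) = 7, h′′(0) = 0, h′′′(0) = -175.

f: a_k = 0, 16, 0, -128/3, 0, 512/15, 0, …
g: a_k = 0, -9, 0, 27/2, 0, -243/40, 0, …
L₀ := lclm(L_f,L_g); ord L₀ ≤ 2+2.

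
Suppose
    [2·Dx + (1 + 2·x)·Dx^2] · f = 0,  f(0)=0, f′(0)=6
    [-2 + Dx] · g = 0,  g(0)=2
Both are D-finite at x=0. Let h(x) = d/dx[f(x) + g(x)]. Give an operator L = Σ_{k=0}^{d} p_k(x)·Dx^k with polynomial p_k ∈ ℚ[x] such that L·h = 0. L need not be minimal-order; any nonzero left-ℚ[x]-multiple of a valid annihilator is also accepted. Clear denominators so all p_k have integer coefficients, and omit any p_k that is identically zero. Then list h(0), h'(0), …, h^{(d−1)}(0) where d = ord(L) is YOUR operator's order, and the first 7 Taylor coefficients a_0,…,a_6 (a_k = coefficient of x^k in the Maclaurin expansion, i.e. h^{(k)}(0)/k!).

f: a_k = 0, 6, -6, 8, -12, 96/5, -32, …
g: a_k = 2, 4, 4, 8/3, 4/3, 8/15, 8/45, …
Sum ⇒ L₀ = lclm(L_f,L_g) in ℚ(x)⟨Dx⟩.
h=h₀': d/dx-closure on L₀ ⇒ L.
L = (-6 - 4·x) + (1 - 4·x - 4·x^2)·Dx + (1 + 3·x + 2·x^2)·Dx^2  (order 2).
h: a_k = 10, -4, 32, -128/3, 296/3, -2864/15, 17296/45, …
ICs: h(0) = 10, h′(0) = -4.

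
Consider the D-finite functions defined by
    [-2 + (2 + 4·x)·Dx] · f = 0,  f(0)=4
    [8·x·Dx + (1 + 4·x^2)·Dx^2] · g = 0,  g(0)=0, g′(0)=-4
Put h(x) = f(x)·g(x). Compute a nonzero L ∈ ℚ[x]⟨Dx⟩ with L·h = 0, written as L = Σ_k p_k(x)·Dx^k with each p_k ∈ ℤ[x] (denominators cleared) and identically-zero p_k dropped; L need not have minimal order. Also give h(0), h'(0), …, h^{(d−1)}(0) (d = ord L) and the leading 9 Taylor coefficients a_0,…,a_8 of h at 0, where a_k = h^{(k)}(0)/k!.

L = (3 - 8·x - 4·x^2) + (-2 + 4·x + 24·x^2 + 16·x^3)·Dx + (1 + 4·x + 8·x^2 + 16·x^3 + 16·x^4)·Dx^2  (order 2).
h: a_k = 0, -16, -16, 88/3, 40/3, -778/15, -818/15, 18853/105, 11167/105, …
ICs: h(0) = 0, h′(0) = -16.

f: a_k = 4, 4, -2, 2, -5/2, 7/2, -21/4, 33/4, -429/32, …
g: a_k = 0, -4, 0, 16/3, 0, -64/5, 0, 256/7, 0, …
h₀=f·g: eliminate ⇒ L₀, order ≤ 1·2.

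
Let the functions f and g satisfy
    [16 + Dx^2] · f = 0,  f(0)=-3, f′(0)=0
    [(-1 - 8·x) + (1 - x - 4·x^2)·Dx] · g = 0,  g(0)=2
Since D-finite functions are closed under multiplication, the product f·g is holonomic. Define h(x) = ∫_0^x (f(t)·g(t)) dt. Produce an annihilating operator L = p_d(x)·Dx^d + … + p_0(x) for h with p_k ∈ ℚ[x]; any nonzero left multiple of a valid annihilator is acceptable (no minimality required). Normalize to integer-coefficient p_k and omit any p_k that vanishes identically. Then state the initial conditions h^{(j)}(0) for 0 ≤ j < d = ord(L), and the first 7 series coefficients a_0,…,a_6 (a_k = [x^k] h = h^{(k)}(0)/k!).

f: a_k = -3, 0, 24, 0, -32, 0, 256/15, …
g: a_k = 2, 2, 10, 18, 58, 130, 362, …
L₀ := L_f ⊗_s L_g (sym. prod.), ord ≤ 2.
h=∫h₀ ⇒ L = L₀·Dx.
L = (-8 + 16·x + 64·x^2)·Dx + (2 + 16·x)·Dx^2 + (-1 + x + 4·x^2)·Dx^3  (order 3).
h: a_k = 0, -6, -3, 6, -3/2, 2/5, -11/3, …
ICs: h(0) = 0, h′(0) = -6, h′′(0) = -6.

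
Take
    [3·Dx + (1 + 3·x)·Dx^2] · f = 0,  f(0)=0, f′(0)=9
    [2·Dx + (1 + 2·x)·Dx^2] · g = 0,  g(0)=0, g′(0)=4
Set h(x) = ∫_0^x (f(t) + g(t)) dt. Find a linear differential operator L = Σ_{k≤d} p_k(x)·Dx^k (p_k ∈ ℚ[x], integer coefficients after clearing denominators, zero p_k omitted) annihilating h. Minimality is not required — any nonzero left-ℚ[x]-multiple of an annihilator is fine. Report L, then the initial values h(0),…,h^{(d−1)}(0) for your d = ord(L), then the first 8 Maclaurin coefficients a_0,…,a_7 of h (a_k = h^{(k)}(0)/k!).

f: a_k = 0, 9, -27/2, 27, -243/4, 729/5, -729/2, 6561/7, …
g: a_k = 0, 4, -4, 16/3, -8, 64/5, -64/3, 256/7, …
Weyl lclm of L_f,L_g ⇒ L₀ (ord ≤ 4).
h=∫₀ˣh₀: take L = L₀·Dx.
L = 12·Dx^2 + (10 + 24·x)·Dx^3 + (1 + 5·x + 6·x^2)·Dx^4  (order 4).
h: a_k = 0, 0, 13/2, -35/6, 97/12, -55/4, 793/30, -2315/42, …
ICs: h(0) = 0, h′(0) = 0, h′′(0) = 13, h′′′(0) = -35.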